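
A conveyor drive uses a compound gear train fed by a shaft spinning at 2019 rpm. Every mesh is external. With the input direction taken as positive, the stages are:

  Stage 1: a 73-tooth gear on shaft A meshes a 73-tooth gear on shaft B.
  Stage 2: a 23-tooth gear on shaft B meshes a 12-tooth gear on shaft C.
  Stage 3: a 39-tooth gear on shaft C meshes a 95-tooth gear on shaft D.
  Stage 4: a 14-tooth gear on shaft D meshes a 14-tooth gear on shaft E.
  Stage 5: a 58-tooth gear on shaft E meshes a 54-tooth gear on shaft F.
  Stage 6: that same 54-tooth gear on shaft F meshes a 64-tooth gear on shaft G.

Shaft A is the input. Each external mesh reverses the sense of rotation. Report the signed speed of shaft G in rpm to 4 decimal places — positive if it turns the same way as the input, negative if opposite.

+1439.6998 rpm (same as input, |ω| = 1439.6998 rpm)

Stage 1 [73T→73T]: ω = 2019.0000×73/73 = 2019.0000 rpm, dir flips to −; running = −2019.0000
Stage 2 [23T→12T]: ω = 2019.0000×23/12 = 3869.7500 rpm, dir flips to +; running = +3869.7500
Stage 3 [39T→95T]: ω = 3869.7500×39/95 = 1588.6342 rpm, dir flips to −; running = −1588.6342
Stage 4 [14T→14T]: ω = 1588.6342×14/14 = 1588.6342 rpm, dir flips to +; running = +1588.6342
Stage 5 [58T→54T]: ω = 1588.6342×58/54 = 1706.3108 rpm, dir flips to −; running = −1706.3108
Stage 6 [54T→64T]: ω = 1706.3108×54/64 = 1439.6998 rpm, dir flips to +; running = +1439.6998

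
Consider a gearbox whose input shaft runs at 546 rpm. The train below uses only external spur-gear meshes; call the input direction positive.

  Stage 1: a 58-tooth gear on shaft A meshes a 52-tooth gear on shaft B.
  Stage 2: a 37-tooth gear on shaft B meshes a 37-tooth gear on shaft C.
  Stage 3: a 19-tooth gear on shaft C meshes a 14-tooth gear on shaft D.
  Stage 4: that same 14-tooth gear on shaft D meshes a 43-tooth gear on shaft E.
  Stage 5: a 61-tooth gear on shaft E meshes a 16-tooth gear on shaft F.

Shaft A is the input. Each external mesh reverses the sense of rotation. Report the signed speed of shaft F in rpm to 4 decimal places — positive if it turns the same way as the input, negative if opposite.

-1025.9172 rpm (opposite to input, |ω| = 1025.9172 rpm)

Stage 1 [58T→52T]: ω = 546.0000×58/52 = 609.0000 rpm, dir flips to −; running = −609.0000
Stage 2 [37T→37T]: ω = 609.0000×37/37 = 609.0000 rpm, dir flips to +; running = +609.0000
Stage 3 [19T→14T]: ω = 609.0000×19/14 = 826.5000 rpm, dir flips to −; running = −826.5000
Stage 4 [14T→43T]: ω = 826.5000×14/43 = 269.0930 rpm, dir flips to +; running = +269.0930
Stage 5 [61T→16T]: ω = 269.0930×61/16 = 1025.9172 rpm, dir flips to −; running = −1025.9172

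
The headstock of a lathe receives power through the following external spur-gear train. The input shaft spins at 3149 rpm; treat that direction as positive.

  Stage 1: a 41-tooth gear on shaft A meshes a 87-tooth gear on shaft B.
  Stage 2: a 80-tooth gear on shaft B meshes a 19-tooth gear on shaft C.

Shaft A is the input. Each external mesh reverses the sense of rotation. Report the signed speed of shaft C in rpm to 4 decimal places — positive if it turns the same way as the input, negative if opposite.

Stage 1 [41T→87T]: ω = 3149.0000×41/87 = 1484.0115 rpm, dir flips to −; running = −1484.0115
Stage 2 [80T→19T]: ω = 1484.0115×80/19 = 6248.4694 rpm, dir flips to +; running = +6248.4694

+6248.4694 rpm (same as input, |ω| = 6248.4694 rpm)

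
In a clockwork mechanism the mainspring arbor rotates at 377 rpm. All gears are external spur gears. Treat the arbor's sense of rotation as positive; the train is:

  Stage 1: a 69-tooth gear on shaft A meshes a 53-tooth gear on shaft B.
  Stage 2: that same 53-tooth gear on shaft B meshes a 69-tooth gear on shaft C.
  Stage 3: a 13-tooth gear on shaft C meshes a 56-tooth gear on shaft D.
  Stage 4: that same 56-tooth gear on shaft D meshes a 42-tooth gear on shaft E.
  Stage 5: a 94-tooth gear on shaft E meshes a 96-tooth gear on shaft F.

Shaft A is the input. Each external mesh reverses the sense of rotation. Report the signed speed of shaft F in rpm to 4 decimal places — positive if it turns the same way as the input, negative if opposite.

-114.2594 rpm (opposite to input, |ω| = 114.2594 rpm)

Stage 1 [69T→53T]: ω = 377.0000×69/53 = 490.8113 rpm, dir flips to −; running = −490.8113
Stage 2 [53T→69T]: ω = 490.8113×53/69 = 377.0000 rpm, dir flips to +; running = +377.0000
Stage 3 [13T→56T]: ω = 377.0000×13/56 = 87.5179 rpm, dir flips to −; running = −87.5179
Stage 4 [56T→42T]: ω = 87.5179×56/42 = 116.6905 rpm, dir flips to +; running = +116.6905
Stage 5 [94T→96T]: ω = 116.6905×94/96 = 114.2594 rpm, dir flips to −; running = −114.2594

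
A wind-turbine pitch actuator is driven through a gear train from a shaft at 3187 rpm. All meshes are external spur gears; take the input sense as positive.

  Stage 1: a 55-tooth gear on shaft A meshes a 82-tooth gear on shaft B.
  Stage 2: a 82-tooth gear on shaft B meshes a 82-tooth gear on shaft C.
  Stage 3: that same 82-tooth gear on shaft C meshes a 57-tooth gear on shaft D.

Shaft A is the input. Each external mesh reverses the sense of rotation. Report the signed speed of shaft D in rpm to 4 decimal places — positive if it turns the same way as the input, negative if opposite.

Stage 1 [55T→82T]: ω = 3187.0000×55/82 = 2137.6220 rpm, dir flips to −; running = −2137.6220
Stage 2 [82T→82T]: ω = 2137.6220×82/82 = 2137.6220 rpm, dir flips to +; running = +2137.6220
Stage 3 [82T→57T]: ω = 2137.6220×82/57 = 3075.1754 rpm, dir flips to −; running = −3075.1754

-3075.1754 rpm (opposite to input, |ω| = 3075.1754 rpm)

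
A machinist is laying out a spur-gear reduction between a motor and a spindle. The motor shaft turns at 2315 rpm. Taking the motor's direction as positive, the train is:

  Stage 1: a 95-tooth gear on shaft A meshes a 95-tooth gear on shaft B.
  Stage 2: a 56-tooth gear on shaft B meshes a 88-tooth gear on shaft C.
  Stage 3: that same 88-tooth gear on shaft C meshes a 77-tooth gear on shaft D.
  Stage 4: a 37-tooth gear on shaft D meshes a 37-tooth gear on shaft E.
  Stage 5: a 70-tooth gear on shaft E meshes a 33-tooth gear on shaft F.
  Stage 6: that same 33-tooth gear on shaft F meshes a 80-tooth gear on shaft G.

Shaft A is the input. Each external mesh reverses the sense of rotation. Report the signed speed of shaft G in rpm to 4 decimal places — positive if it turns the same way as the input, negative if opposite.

Stage 1 [95T→95T]: ω = 2315.0000×95/95 = 2315.0000 rpm, dir flips to −; running = −2315.0000
Stage 2 [56T→88T]: ω = 2315.0000×56/88 = 1473.1818 rpm, dir flips to +; running = +1473.1818
Stage 3 [88T→77T]: ω = 1473.1818×88/77 = 1683.6364 rpm, dir flips to −; running = −1683.6364
Stage 4 [37T→37T]: ω = 1683.6364×37/37 = 1683.6364 rpm, dir flips to +; running = +1683.6364
Stage 5 [70T→33T]: ω = 1683.6364×70/33 = 3571.3499 rpm, dir flips to −; running = −3571.3499
Stage 6 [33T→80T]: ω = 3571.3499×33/80 = 1473.1818 rpm, dir flips to +; running = +1473.1818

+1473.1818 rpm (same as input, |ω| = 1473.1818 rpm)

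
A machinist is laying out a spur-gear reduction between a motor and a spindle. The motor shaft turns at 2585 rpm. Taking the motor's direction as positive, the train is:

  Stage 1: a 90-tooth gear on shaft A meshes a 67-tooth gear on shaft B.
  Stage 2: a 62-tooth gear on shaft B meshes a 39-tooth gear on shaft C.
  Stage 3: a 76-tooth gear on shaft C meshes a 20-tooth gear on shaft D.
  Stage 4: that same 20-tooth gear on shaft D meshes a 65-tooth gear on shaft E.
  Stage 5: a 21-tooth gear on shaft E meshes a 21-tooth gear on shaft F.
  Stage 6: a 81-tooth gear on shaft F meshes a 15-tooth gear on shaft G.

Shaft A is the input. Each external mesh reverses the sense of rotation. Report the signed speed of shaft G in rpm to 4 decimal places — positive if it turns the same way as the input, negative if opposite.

Stage 1 [90T→67T]: ω = 2585.0000×90/67 = 3472.3881 rpm, dir flips to −; running = −3472.3881
Stage 2 [62T→39T]: ω = 3472.3881×62/39 = 5520.2067 rpm, dir flips to +; running = +5520.2067
Stage 3 [76T→20T]: ω = 5520.2067×76/20 = 20976.7853 rpm, dir flips to −; running = −20976.7853
Stage 4 [20T→65T]: ω = 20976.7853×20/65 = 6454.3955 rpm, dir flips to +; running = +6454.3955
Stage 5 [21T→21T]: ω = 6454.3955×21/21 = 6454.3955 rpm, dir flips to −; running = −6454.3955
Stage 6 [81T→15T]: ω = 6454.3955×81/15 = 34853.7356 rpm, dir flips to +; running = +34853.7356

+34853.7356 rpm (same as input, |ω| = 34853.7356 rpm)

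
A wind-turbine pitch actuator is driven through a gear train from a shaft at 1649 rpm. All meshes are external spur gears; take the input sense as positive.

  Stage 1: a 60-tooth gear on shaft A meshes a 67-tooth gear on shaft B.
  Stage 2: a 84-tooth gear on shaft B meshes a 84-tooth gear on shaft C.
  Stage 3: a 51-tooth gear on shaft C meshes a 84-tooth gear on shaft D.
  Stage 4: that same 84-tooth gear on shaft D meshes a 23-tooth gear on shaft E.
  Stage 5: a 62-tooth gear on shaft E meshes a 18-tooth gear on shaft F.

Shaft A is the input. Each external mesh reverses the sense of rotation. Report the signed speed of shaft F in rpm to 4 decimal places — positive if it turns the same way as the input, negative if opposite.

-11278.6892 rpm (opposite to input, |ω| = 11278.6892 rpm)

Stage 1 [60T→67T]: ω = 1649.0000×60/67 = 1476.7164 rpm, dir flips to −; running = −1476.7164
Stage 2 [84T→84T]: ω = 1476.7164×84/84 = 1476.7164 rpm, dir flips to +; running = +1476.7164
Stage 3 [51T→84T]: ω = 1476.7164×51/84 = 896.5778 rpm, dir flips to −; running = −896.5778
Stage 4 [84T→23T]: ω = 896.5778×84/23 = 3274.4581 rpm, dir flips to +; running = +3274.4581
Stage 5 [62T→18T]: ω = 3274.4581×62/18 = 11278.6892 rpm, dir flips to −; running = −11278.6892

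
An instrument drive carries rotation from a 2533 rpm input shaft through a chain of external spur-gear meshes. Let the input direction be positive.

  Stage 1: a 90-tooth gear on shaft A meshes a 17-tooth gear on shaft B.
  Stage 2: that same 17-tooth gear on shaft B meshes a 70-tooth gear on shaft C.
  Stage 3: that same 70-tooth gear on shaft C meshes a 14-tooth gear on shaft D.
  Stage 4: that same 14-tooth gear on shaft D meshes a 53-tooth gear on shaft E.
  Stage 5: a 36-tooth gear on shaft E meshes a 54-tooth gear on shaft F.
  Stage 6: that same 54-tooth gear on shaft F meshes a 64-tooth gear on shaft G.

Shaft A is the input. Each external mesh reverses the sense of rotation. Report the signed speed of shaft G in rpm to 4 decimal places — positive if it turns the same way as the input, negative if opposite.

Stage 1 [90T→17T]: ω = 2533.0000×90/17 = 13410.0000 rpm, dir flips to −; running = −13410.0000
Stage 2 [17T→70T]: ω = 13410.0000×17/70 = 3256.7143 rpm, dir flips to +; running = +3256.7143
Stage 3 [70T→14T]: ω = 3256.7143×70/14 = 16283.5714 rpm, dir flips to −; running = −16283.5714
Stage 4 [14T→53T]: ω = 16283.5714×14/53 = 4301.3208 rpm, dir flips to +; running = +4301.3208
Stage 5 [36T→54T]: ω = 4301.3208×36/54 = 2867.5472 rpm, dir flips to −; running = −2867.5472
Stage 6 [54T→64T]: ω = 2867.5472×54/64 = 2419.4929 rpm, dir flips to +; running = +2419.4929

+2419.4929 rpm (same as input, |ω| = 2419.4929 rpm)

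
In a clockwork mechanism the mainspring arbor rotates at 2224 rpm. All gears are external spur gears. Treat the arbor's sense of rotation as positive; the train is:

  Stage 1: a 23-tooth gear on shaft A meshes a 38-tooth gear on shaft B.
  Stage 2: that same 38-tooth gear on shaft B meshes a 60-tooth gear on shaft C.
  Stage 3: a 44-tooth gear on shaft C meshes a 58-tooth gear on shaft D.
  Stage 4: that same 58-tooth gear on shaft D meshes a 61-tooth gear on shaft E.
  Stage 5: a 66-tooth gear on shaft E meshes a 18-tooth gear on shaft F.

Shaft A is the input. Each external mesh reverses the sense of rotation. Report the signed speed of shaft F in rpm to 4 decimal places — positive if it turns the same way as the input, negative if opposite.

-2254.7876 rpm (opposite to input, |ω| = 2254.7876 rpm)

Stage 1 [23T→38T]: ω = 2224.0000×23/38 = 1346.1053 rpm, dir flips to −; running = −1346.1053
Stage 2 [38T→60T]: ω = 1346.1053×38/60 = 852.5333 rpm, dir flips to +; running = +852.5333
Stage 3 [44T→58T]: ω = 852.5333×44/58 = 646.7494 rpm, dir flips to −; running = −646.7494
Stage 4 [58T→61T]: ω = 646.7494×58/61 = 614.9421 rpm, dir flips to +; running = +614.9421
Stage 5 [66T→18T]: ω = 614.9421×66/18 = 2254.7876 rpm, dir flips to −; running = −2254.7876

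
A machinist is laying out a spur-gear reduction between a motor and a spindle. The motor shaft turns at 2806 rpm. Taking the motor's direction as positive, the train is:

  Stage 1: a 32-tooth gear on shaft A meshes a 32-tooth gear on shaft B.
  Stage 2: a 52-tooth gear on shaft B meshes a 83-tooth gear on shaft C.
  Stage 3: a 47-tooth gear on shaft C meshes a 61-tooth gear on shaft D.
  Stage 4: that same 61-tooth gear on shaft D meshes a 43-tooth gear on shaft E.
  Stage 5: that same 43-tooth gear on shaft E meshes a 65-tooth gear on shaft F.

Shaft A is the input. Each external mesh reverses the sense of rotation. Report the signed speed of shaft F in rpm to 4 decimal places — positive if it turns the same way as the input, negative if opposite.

Stage 1 [32T→32T]: ω = 2806.0000×32/32 = 2806.0000 rpm, dir flips to −; running = −2806.0000
Stage 2 [52T→83T]: ω = 2806.0000×52/83 = 1757.9759 rpm, dir flips to +; running = +1757.9759
Stage 3 [47T→61T]: ω = 1757.9759×47/61 = 1354.5060 rpm, dir flips to −; running = −1354.5060
Stage 4 [61T→43T]: ω = 1354.5060×61/43 = 1921.5085 rpm, dir flips to +; running = +1921.5085
Stage 5 [43T→65T]: ω = 1921.5085×43/65 = 1271.1518 rpm, dir flips to −; running = −1271.1518

-1271.1518 rpm (opposite to input, |ω| = 1271.1518 rpm)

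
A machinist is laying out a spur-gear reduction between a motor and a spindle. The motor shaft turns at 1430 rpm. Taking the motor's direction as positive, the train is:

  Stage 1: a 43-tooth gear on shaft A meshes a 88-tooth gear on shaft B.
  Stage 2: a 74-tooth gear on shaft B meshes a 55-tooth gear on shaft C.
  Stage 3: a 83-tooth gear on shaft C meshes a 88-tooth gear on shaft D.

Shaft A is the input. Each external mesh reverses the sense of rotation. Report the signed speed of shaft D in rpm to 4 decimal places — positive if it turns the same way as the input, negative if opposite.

Stage 1 [43T→88T]: ω = 1430.0000×43/88 = 698.7500 rpm, dir flips to −; running = −698.7500
Stage 2 [74T→55T]: ω = 698.7500×74/55 = 940.1364 rpm, dir flips to +; running = +940.1364
Stage 3 [83T→88T]: ω = 940.1364×83/88 = 886.7195 rpm, dir flips to −; running = −886.7195

-886.7195 rpm (opposite to input, |ω| = 886.7195 rpm)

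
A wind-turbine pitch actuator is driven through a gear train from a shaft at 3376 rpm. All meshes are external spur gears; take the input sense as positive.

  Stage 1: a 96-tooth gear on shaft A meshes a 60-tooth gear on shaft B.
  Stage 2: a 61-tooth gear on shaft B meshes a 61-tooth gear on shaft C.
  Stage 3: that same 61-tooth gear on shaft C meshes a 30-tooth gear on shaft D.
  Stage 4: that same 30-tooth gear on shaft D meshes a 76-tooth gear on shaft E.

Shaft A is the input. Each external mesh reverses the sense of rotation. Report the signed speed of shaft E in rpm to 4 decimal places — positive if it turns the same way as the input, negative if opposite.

+4335.4947 rpm (same as input, |ω| = 4335.4947 rpm)

Stage 1 [96T→60T]: ω = 3376.0000×96/60 = 5401.6000 rpm, dir flips to −; running = −5401.6000
Stage 2 [61T→61T]: ω = 5401.6000×61/61 = 5401.6000 rpm, dir flips to +; running = +5401.6000
Stage 3 [61T→30T]: ω = 5401.6000×61/30 = 10983.2533 rpm, dir flips to −; running = −10983.2533
Stage 4 [30T→76T]: ω = 10983.2533×30/76 = 4335.4947 rpm, dir flips to +; running = +4335.4947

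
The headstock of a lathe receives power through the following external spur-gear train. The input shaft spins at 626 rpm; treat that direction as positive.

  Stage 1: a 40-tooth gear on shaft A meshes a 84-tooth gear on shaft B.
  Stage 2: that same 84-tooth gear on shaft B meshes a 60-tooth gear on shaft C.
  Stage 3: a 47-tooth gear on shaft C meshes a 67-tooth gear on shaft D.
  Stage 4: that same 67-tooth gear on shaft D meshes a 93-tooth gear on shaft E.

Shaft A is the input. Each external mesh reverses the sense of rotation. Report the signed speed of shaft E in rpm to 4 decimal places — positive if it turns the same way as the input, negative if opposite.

+210.9104 rpm (same as input, |ω| = 210.9104 rpm)

Stage 1 [40T→84T]: ω = 626.0000×40/84 = 298.0952 rpm, dir flips to −; running = −298.0952
Stage 2 [84T→60T]: ω = 298.0952×84/60 = 417.3333 rpm, dir flips to +; running = +417.3333
Stage 3 [47T→67T]: ω = 417.3333×47/67 = 292.7562 rpm, dir flips to −; running = −292.7562
Stage 4 [67T→93T]: ω = 292.7562×67/93 = 210.9104 rpm, dir flips to +; running = +210.9104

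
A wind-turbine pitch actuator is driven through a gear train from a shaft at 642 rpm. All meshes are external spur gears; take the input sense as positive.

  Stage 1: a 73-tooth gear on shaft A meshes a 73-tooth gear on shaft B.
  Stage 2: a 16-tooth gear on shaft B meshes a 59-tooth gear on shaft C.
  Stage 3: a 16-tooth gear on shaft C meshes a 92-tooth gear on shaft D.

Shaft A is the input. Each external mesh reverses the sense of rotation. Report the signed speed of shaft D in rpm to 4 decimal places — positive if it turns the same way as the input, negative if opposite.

Stage 1 [73T→73T]: ω = 642.0000×73/73 = 642.0000 rpm, dir flips to −; running = −642.0000
Stage 2 [16T→59T]: ω = 642.0000×16/59 = 174.1017 rpm, dir flips to +; running = +174.1017
Stage 3 [16T→92T]: ω = 174.1017×16/92 = 30.2786 rpm, dir flips to −; running = −30.2786

-30.2786 rpm (opposite to input, |ω| = 30.2786 rpm)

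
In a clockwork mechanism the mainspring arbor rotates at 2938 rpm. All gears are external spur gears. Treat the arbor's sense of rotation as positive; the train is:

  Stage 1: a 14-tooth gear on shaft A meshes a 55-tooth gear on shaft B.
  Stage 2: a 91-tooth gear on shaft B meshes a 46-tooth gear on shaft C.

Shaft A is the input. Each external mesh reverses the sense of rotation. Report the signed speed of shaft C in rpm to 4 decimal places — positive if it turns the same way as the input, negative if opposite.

Stage 1 [14T→55T]: ω = 2938.0000×14/55 = 747.8545 rpm, dir flips to −; running = −747.8545
Stage 2 [91T→46T]: ω = 747.8545×91/46 = 1479.4514 rpm, dir flips to +; running = +1479.4514

+1479.4514 rpm (same as input, |ω| = 1479.4514 rpm)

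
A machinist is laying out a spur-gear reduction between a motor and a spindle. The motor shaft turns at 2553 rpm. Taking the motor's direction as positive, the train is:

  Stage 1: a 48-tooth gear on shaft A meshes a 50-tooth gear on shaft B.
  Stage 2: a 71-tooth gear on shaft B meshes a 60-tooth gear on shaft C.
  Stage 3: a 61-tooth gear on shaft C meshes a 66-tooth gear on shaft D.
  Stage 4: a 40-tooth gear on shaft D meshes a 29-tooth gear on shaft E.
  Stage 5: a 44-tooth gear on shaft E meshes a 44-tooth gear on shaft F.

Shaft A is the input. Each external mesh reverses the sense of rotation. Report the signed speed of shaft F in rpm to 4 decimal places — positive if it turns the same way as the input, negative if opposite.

-3697.2349 rpm (opposite to input, |ω| = 3697.2349 rpm)

Stage 1 [48T→50T]: ω = 2553.0000×48/50 = 2450.8800 rpm, dir flips to −; running = −2450.8800
Stage 2 [71T→60T]: ω = 2450.8800×71/60 = 2900.2080 rpm, dir flips to +; running = +2900.2080
Stage 3 [61T→66T]: ω = 2900.2080×61/66 = 2680.4953 rpm, dir flips to −; running = −2680.4953
Stage 4 [40T→29T]: ω = 2680.4953×40/29 = 3697.2349 rpm, dir flips to +; running = +3697.2349
Stage 5 [44T→44T]: ω = 3697.2349×44/44 = 3697.2349 rpm, dir flips to −; running = −3697.2349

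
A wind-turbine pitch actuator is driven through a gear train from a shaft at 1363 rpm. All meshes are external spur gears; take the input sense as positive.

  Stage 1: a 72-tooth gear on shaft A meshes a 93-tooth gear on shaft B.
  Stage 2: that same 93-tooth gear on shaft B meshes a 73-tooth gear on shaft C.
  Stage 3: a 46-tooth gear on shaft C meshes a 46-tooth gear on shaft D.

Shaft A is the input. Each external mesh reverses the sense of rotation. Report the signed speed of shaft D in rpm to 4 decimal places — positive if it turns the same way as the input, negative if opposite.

Stage 1 [72T→93T]: ω = 1363.0000×72/93 = 1055.2258 rpm, dir flips to −; running = −1055.2258
Stage 2 [93T→73T]: ω = 1055.2258×93/73 = 1344.3288 rpm, dir flips to +; running = +1344.3288
Stage 3 [46T→46T]: ω = 1344.3288×46/46 = 1344.3288 rpm, dir flips to −; running = −1344.3288

-1344.3288 rpm (opposite to input, |ω| = 1344.3288 rpm)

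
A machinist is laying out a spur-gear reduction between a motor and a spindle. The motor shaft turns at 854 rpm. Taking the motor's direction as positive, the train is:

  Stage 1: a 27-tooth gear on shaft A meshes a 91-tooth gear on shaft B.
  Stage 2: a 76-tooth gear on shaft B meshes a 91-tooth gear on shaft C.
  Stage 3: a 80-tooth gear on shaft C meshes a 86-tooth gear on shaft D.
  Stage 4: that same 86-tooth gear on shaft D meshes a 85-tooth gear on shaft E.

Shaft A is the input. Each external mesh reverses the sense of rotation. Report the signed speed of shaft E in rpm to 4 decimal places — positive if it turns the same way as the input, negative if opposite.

Stage 1 [27T→91T]: ω = 854.0000×27/91 = 253.3846 rpm, dir flips to −; running = −253.3846
Stage 2 [76T→91T]: ω = 253.3846×76/91 = 211.6179 rpm, dir flips to +; running = +211.6179
Stage 3 [80T→86T]: ω = 211.6179×80/86 = 196.8539 rpm, dir flips to −; running = −196.8539
Stage 4 [86T→85T]: ω = 196.8539×86/85 = 199.1698 rpm, dir flips to +; running = +199.1698

+199.1698 rpm (same as input, |ω| = 199.1698 rpm)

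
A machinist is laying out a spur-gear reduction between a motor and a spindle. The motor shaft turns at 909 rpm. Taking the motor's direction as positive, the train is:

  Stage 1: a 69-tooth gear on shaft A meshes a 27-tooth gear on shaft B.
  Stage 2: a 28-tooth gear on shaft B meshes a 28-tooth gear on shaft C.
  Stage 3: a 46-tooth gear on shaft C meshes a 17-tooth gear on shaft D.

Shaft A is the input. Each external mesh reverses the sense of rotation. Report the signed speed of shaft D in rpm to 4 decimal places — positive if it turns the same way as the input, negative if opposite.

-6285.7647 rpm (opposite to input, |ω| = 6285.7647 rpm)

Stage 1 [69T→27T]: ω = 909.0000×69/27 = 2323.0000 rpm, dir flips to −; running = −2323.0000
Stage 2 [28T→28T]: ω = 2323.0000×28/28 = 2323.0000 rpm, dir flips to +; running = +2323.0000
Stage 3 [46T→17T]: ω = 2323.0000×46/17 = 6285.7647 rpm, dir flips to −; running = −6285.7647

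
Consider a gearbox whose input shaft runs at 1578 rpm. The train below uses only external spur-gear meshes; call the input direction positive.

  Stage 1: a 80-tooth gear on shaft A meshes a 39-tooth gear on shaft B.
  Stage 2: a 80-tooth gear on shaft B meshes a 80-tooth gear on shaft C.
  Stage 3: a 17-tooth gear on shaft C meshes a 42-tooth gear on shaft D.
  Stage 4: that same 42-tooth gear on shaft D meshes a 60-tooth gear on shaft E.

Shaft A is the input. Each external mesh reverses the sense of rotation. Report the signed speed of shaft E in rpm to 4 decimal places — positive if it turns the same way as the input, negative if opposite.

+917.1282 rpm (same as input, |ω| = 917.1282 rpm)

Stage 1 [80T→39T]: ω = 1578.0000×80/39 = 3236.9231 rpm, dir flips to −; running = −3236.9231
Stage 2 [80T→80T]: ω = 3236.9231×80/80 = 3236.9231 rpm, dir flips to +; running = +3236.9231
Stage 3 [17T→42T]: ω = 3236.9231×17/42 = 1310.1832 rpm, dir flips to −; running = −1310.1832
Stage 4 [42T→60T]: ω = 1310.1832×42/60 = 917.1282 rpm, dir flips to +; running = +917.1282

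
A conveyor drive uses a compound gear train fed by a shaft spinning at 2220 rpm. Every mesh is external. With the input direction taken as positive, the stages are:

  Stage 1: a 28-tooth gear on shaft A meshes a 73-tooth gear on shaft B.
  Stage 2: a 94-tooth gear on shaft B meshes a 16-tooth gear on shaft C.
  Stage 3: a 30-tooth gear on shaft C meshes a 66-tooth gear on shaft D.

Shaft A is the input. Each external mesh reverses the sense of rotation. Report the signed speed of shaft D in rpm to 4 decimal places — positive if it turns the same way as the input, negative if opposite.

Stage 1 [28T→73T]: ω = 2220.0000×28/73 = 851.5068 rpm, dir flips to −; running = −851.5068
Stage 2 [94T→16T]: ω = 851.5068×94/16 = 5002.6027 rpm, dir flips to +; running = +5002.6027
Stage 3 [30T→66T]: ω = 5002.6027×30/66 = 2273.9103 rpm, dir flips to −; running = −2273.9103

-2273.9103 rpm (opposite to input, |ω| = 2273.9103 rpm)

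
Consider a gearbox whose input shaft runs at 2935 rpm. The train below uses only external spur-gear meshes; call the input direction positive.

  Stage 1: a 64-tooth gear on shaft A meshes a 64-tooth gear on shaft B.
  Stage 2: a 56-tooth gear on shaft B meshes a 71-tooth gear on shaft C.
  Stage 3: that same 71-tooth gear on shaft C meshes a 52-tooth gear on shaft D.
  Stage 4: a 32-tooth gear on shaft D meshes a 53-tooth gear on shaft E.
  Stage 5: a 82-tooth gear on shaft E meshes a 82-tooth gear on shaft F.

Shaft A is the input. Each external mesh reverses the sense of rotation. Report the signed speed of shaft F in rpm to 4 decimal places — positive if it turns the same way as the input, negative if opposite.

Stage 1 [64T→64T]: ω = 2935.0000×64/64 = 2935.0000 rpm, dir flips to −; running = −2935.0000
Stage 2 [56T→71T]: ω = 2935.0000×56/71 = 2314.9296 rpm, dir flips to +; running = +2314.9296
Stage 3 [71T→52T]: ω = 2314.9296×71/52 = 3160.7692 rpm, dir flips to −; running = −3160.7692
Stage 4 [32T→53T]: ω = 3160.7692×32/53 = 1908.3890 rpm, dir flips to +; running = +1908.3890
Stage 5 [82T→82T]: ω = 1908.3890×82/82 = 1908.3890 rpm, dir flips to −; running = −1908.3890

-1908.3890 rpm (opposite to input, |ω| = 1908.3890 rpm)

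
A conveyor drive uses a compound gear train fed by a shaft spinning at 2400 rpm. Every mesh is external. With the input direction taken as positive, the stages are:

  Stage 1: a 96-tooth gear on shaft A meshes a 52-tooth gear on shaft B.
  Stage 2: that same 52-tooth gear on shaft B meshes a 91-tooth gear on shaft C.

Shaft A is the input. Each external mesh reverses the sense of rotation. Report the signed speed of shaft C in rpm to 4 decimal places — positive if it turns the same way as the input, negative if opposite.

+2531.8681 rpm (same as input, |ω| = 2531.8681 rpm)

Stage 1 [96T→52T]: ω = 2400.0000×96/52 = 4430.7692 rpm, dir flips to −; running = −4430.7692
Stage 2 [52T→91T]: ω = 4430.7692×52/91 = 2531.8681 rpm, dir flips to +; running = +2531.8681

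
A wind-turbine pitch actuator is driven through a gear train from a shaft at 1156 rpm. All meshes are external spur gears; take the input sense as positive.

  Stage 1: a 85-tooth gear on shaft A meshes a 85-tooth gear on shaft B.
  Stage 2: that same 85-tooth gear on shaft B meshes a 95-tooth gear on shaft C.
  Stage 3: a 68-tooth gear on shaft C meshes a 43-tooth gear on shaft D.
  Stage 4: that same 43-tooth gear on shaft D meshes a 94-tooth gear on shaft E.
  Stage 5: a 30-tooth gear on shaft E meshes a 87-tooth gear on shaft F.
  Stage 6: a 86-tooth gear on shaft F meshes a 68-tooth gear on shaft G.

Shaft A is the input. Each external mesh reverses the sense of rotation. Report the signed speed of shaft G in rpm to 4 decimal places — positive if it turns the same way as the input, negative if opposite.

Stage 1 [85T→85T]: ω = 1156.0000×85/85 = 1156.0000 rpm, dir flips to −; running = −1156.0000
Stage 2 [85T→95T]: ω = 1156.0000×85/95 = 1034.3158 rpm, dir flips to +; running = +1034.3158
Stage 3 [68T→43T]: ω = 1034.3158×68/43 = 1635.6622 rpm, dir flips to −; running = −1635.6622
Stage 4 [43T→94T]: ω = 1635.6622×43/94 = 748.2284 rpm, dir flips to +; running = +748.2284
Stage 5 [30T→87T]: ω = 748.2284×30/87 = 258.0098 rpm, dir flips to −; running = −258.0098
Stage 6 [86T→68T]: ω = 258.0098×86/68 = 326.3065 rpm, dir flips to +; running = +326.3065

+326.3065 rpm (same as input, |ω| = 326.3065 rpm)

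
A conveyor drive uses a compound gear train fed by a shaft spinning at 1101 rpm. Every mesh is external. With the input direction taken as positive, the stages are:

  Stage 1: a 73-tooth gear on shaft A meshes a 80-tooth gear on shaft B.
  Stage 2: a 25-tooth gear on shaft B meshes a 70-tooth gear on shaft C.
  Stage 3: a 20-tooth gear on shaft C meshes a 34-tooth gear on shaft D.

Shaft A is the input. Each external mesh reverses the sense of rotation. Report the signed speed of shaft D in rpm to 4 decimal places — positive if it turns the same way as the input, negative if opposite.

-211.0636 rpm (opposite to input, |ω| = 211.0636 rpm)

Stage 1 [73T→80T]: ω = 1101.0000×73/80 = 1004.6625 rpm, dir flips to −; running = −1004.6625
Stage 2 [25T→70T]: ω = 1004.6625×25/70 = 358.8080 rpm, dir flips to +; running = +358.8080
Stage 3 [20T→34T]: ω = 358.8080×20/34 = 211.0636 rpm, dir flips to −; running = −211.0636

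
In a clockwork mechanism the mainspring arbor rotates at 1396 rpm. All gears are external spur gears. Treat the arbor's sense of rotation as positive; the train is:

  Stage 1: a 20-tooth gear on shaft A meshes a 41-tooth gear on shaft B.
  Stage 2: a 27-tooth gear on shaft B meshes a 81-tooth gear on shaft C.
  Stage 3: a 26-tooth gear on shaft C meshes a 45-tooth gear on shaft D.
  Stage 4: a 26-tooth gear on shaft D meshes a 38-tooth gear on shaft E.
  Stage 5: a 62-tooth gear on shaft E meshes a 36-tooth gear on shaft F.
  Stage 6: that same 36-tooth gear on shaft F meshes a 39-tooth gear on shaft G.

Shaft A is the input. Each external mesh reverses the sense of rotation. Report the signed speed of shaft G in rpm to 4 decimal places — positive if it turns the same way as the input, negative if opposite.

Stage 1 [20T→41T]: ω = 1396.0000×20/41 = 680.9756 rpm, dir flips to −; running = −680.9756
Stage 2 [27T→81T]: ω = 680.9756×27/81 = 226.9919 rpm, dir flips to +; running = +226.9919
Stage 3 [26T→45T]: ω = 226.9919×26/45 = 131.1509 rpm, dir flips to −; running = −131.1509
Stage 4 [26T→38T]: ω = 131.1509×26/38 = 89.7348 rpm, dir flips to +; running = +89.7348
Stage 5 [62T→36T]: ω = 89.7348×62/36 = 154.5433 rpm, dir flips to −; running = −154.5433
Stage 6 [36T→39T]: ω = 154.5433×36/39 = 142.6553 rpm, dir flips to +; running = +142.6553

+142.6553 rpm (same as input, |ω| = 142.6553 rpm)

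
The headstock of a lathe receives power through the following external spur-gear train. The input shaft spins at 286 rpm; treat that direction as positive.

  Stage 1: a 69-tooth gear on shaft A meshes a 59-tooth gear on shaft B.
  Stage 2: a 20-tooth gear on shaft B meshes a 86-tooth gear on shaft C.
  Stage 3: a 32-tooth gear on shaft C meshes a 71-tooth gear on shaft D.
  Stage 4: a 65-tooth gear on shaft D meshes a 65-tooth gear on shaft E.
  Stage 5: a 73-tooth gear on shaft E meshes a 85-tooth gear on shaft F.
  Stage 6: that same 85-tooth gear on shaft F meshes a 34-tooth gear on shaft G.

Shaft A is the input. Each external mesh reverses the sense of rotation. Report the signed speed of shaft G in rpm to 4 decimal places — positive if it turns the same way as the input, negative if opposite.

+75.2714 rpm (same as input, |ω| = 75.2714 rpm)

Stage 1 [69T→59T]: ω = 286.0000×69/59 = 334.4746 rpm, dir flips to −; running = −334.4746
Stage 2 [20T→86T]: ω = 334.4746×20/86 = 77.7848 rpm, dir flips to +; running = +77.7848
Stage 3 [32T→71T]: ω = 77.7848×32/71 = 35.0579 rpm, dir flips to −; running = −35.0579
Stage 4 [65T→65T]: ω = 35.0579×65/65 = 35.0579 rpm, dir flips to +; running = +35.0579
Stage 5 [73T→85T]: ω = 35.0579×73/85 = 30.1086 rpm, dir flips to −; running = −30.1086
Stage 6 [85T→34T]: ω = 30.1086×85/34 = 75.2714 rpm, dir flips to +; running = +75.2714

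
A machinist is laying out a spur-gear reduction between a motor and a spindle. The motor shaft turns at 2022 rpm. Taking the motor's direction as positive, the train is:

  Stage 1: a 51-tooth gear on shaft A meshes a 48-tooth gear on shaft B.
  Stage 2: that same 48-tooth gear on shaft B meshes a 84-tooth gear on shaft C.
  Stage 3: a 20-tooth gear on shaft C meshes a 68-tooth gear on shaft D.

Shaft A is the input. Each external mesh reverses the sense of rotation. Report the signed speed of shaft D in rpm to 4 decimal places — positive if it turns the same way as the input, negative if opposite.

-361.0714 rpm (opposite to input, |ω| = 361.0714 rpm)

Stage 1 [51T→48T]: ω = 2022.0000×51/48 = 2148.3750 rpm, dir flips to −; running = −2148.3750
Stage 2 [48T→84T]: ω = 2148.3750×48/84 = 1227.6429 rpm, dir flips to +; running = +1227.6429
Stage 3 [20T→68T]: ω = 1227.6429×20/68 = 361.0714 rpm, dir flips to −; running = −361.0714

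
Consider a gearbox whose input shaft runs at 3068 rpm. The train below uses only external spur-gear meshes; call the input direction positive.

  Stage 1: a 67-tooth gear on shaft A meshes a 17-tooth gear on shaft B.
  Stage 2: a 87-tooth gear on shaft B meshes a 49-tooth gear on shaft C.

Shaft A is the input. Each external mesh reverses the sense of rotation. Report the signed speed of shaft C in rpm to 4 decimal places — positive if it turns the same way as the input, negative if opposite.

+21468.6339 rpm (same as input, |ω| = 21468.6339 rpm)

Stage 1 [67T→17T]: ω = 3068.0000×67/17 = 12091.5294 rpm, dir flips to −; running = −12091.5294
Stage 2 [87T→49T]: ω = 12091.5294×87/49 = 21468.6339 rpm, dir flips to +; running = +21468.6339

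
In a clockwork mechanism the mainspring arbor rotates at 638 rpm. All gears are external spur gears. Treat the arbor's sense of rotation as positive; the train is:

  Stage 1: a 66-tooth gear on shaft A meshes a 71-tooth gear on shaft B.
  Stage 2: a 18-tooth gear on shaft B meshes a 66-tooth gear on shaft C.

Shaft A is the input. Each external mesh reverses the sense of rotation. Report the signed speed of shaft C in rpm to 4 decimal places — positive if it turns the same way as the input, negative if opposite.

+161.7465 rpm (same as input, |ω| = 161.7465 rpm)

Stage 1 [66T→71T]: ω = 638.0000×66/71 = 593.0704 rpm, dir flips to −; running = −593.0704
Stage 2 [18T→66T]: ω = 593.0704×18/66 = 161.7465 rpm, dir flips to +; running = +161.7465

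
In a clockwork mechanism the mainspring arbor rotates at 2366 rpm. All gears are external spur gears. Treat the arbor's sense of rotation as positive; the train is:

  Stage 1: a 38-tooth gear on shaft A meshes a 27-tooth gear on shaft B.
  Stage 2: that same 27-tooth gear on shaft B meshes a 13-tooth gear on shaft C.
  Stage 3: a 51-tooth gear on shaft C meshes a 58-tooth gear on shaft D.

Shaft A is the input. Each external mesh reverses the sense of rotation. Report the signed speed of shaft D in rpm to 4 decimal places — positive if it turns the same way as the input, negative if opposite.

-6081.3103 rpm (opposite to input, |ω| = 6081.3103 rpm)

Stage 1 [38T→27T]: ω = 2366.0000×38/27 = 3329.9259 rpm, dir flips to −; running = −3329.9259
Stage 2 [27T→13T]: ω = 3329.9259×27/13 = 6916.0000 rpm, dir flips to +; running = +6916.0000
Stage 3 [51T→58T]: ω = 6916.0000×51/58 = 6081.3103 rpm, dir flips to −; running = −6081.3103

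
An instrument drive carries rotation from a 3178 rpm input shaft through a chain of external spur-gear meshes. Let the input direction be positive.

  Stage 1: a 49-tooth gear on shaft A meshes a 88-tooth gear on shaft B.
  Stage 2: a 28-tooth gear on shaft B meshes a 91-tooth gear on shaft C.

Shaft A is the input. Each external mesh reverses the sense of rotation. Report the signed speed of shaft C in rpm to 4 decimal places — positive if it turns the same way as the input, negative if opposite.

+544.4825 rpm (same as input, |ω| = 544.4825 rpm)

Stage 1 [49T→88T]: ω = 3178.0000×49/88 = 1769.5682 rpm, dir flips to −; running = −1769.5682
Stage 2 [28T→91T]: ω = 1769.5682×28/91 = 544.4825 rpm, dir flips to +; running = +544.4825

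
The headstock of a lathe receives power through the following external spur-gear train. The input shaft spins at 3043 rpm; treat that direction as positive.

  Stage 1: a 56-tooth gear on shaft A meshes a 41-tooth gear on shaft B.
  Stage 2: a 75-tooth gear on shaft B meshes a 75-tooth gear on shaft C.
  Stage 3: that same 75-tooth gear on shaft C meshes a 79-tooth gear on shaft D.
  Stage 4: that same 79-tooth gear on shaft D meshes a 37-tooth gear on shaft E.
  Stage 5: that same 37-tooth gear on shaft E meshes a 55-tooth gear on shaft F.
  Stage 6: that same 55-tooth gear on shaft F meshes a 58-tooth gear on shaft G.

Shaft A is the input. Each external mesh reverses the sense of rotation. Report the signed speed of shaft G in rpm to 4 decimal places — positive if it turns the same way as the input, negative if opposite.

+5374.5164 rpm (same as input, |ω| = 5374.5164 rpm)

Stage 1 [56T→41T]: ω = 3043.0000×56/41 = 4156.2927 rpm, dir flips to −; running = −4156.2927
Stage 2 [75T→75T]: ω = 4156.2927×75/75 = 4156.2927 rpm, dir flips to +; running = +4156.2927
Stage 3 [75T→79T]: ω = 4156.2927×75/79 = 3945.8475 rpm, dir flips to −; running = −3945.8475
Stage 4 [79T→37T]: ω = 3945.8475×79/37 = 8424.9176 rpm, dir flips to +; running = +8424.9176
Stage 5 [37T→55T]: ω = 8424.9176×37/55 = 5667.6718 rpm, dir flips to −; running = −5667.6718
Stage 6 [55T→58T]: ω = 5667.6718×55/58 = 5374.5164 rpm, dir flips to +; running = +5374.5164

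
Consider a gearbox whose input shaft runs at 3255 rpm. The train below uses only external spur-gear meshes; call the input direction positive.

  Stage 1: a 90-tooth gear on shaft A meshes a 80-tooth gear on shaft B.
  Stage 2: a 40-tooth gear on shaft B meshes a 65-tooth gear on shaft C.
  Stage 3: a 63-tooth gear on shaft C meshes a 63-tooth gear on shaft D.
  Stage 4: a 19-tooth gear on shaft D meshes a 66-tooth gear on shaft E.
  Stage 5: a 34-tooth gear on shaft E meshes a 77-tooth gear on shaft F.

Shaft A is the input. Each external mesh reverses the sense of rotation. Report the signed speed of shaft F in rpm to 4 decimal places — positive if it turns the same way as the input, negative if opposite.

-286.4495 rpm (opposite to input, |ω| = 286.4495 rpm)

Stage 1 [90T→80T]: ω = 3255.0000×90/80 = 3661.8750 rpm, dir flips to −; running = −3661.8750
Stage 2 [40T→65T]: ω = 3661.8750×40/65 = 2253.4615 rpm, dir flips to +; running = +2253.4615
Stage 3 [63T→63T]: ω = 2253.4615×63/63 = 2253.4615 rpm, dir flips to −; running = −2253.4615
Stage 4 [19T→66T]: ω = 2253.4615×19/66 = 648.7238 rpm, dir flips to +; running = +648.7238
Stage 5 [34T→77T]: ω = 648.7238×34/77 = 286.4495 rpm, dir flips to −; running = −286.4495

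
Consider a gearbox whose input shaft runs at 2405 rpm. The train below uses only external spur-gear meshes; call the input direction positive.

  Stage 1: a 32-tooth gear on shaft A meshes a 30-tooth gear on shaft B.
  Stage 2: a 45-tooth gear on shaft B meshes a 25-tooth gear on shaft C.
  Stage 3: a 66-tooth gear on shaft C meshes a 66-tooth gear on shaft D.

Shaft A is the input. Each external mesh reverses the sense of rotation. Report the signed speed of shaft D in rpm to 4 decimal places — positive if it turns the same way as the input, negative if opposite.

Stage 1 [32T→30T]: ω = 2405.0000×32/30 = 2565.3333 rpm, dir flips to −; running = −2565.3333
Stage 2 [45T→25T]: ω = 2565.3333×45/25 = 4617.6000 rpm, dir flips to +; running = +4617.6000
Stage 3 [66T→66T]: ω = 4617.6000×66/66 = 4617.6000 rpm, dir flips to −; running = −4617.6000

-4617.6000 rpm (opposite to input, |ω| = 4617.6000 rpm)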